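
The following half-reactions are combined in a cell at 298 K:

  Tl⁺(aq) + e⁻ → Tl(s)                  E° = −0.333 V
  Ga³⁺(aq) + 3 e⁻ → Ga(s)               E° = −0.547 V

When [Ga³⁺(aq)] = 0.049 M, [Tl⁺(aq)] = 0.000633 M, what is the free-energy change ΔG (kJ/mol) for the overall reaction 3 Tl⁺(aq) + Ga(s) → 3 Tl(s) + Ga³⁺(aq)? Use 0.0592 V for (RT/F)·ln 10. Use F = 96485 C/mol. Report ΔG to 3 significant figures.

−14.6 kJ/mol

The standard cell potential is −0.333 − (−0.547) = +0.214 V, with n = 3 electrons in the balanced equation.
Here Q = [Ga³⁺(aq)] / [Tl⁺(aq)]^3 = 1.93×10^8 (log Q = 8.286), giving E = +0.214 − (0.0592/3)·(8.286) = +0.0505 V.
Then ΔG = −nFE = −3 × 96485 × +0.0505 J/mol = −14.6 kJ/mol.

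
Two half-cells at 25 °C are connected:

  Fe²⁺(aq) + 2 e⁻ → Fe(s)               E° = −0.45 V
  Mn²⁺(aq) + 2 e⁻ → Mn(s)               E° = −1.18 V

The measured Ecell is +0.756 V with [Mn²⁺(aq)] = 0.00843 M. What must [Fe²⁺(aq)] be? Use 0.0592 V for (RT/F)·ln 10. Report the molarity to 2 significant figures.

0.064 M

Fe²⁺/Fe is the cathode (higher E°); E°cell = −0.45 − (−1.18) = +0.73 V with n = 2.
From the Nernst equation, log Q = n(E° − E)/0.0592 = 2·(+0.73 − (+0.756))/0.0592 = −0.878.
The balanced reaction is Fe²⁺(aq) + Mn(s) → Fe(s) + Mn²⁺(aq), so Q = [Mn²⁺(aq)] / [Fe²⁺(aq)].
Substituting the known concentrations and solving, log [Fe²⁺(aq)] = −1.196 and [Fe²⁺(aq)] = 0.064 M.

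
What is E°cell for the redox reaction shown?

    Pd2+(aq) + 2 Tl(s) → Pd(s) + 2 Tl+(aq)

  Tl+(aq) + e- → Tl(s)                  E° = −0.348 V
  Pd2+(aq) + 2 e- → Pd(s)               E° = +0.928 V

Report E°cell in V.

+1.276 V

In the reaction as written, Pd2+(aq) is reduced (cathode) and Tl+(aq) is produced by oxidation at the anode.
E°cell = E°(cathode) − E°(anode) = +0.928 − (−0.348) = +1.276 V.
The positive value indicates the reaction is spontaneous as written.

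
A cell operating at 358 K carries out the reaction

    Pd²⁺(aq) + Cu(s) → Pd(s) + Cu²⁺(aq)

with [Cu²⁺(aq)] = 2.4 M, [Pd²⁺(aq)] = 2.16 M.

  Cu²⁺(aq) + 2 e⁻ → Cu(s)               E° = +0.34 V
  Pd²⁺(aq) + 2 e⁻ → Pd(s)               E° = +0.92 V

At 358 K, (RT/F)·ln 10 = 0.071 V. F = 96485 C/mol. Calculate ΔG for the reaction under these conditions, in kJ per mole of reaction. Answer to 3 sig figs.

E°cell = +0.92 − (+0.34) = +0.58 V; the balanced reaction transfers n = 2 electrons.
The reaction quotient is [Cu²⁺(aq)] / [Pd²⁺(aq)] = 1.11; by Nernst, E = +0.58 − (0.071/2)(0.046) = +0.5784 V.
Finally ΔG = −nFE = −(2)(96485 C/mol)(+0.5784 V) = −112 kJ/mol.

−112 kJ/mol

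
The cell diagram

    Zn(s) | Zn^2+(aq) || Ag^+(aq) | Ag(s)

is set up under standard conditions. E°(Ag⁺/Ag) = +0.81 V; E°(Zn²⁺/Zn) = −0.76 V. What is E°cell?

+1.57 V

By convention the left-hand electrode in cell notation is the anode (oxidation) and the right-hand electrode is the cathode (reduction).
E°cell = E°(right) − E°(left) = +0.81 − (−0.76) = +1.57 V.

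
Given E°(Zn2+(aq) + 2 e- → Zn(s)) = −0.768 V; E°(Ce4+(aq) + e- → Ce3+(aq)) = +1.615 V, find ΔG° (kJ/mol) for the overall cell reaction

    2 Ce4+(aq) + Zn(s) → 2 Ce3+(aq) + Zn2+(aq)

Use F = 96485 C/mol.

−460 kJ/mol

In the reaction as written Ce4+(aq) is reduced, so the Ce⁴⁺/Ce³⁺ couple is the cathode and Zn²⁺/Zn is the anode.
E°cell = +1.615 − (−0.768) = +2.383 V; balancing electrons gives n = 2.
ΔG° = −nFE°cell = −(2)(96485)(+2.383) J/mol = −460 kJ/mol.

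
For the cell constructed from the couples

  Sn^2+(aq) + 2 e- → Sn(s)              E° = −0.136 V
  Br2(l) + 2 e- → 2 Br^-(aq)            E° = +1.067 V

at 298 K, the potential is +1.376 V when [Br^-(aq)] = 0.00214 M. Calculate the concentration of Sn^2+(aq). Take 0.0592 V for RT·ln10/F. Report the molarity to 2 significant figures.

With Br₂/Br⁻ at the cathode and Sn²⁺/Sn at the anode, E°cell = +1.067 − (−0.136) = +1.203 V (n = 2).
Since E = E° − (0.0592/n)·log Q, log Q = n(E° − E)/0.0592 = −5.845.
Balancing electrons gives Br2(l) + Sn(s) → 2 Br^-(aq) + Sn^2+(aq); thus Q = [Br^-(aq)]^2·[Sn^2+(aq)].
Substituting the known concentrations and solving, log [Sn^2+(aq)] = −0.506 and [Sn^2+(aq)] = 0.31 M.

0.31 M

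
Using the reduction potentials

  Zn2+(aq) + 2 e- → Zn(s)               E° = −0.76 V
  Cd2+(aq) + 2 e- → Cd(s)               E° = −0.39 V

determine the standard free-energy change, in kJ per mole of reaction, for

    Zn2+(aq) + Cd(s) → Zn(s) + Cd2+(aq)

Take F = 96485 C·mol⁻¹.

In the reaction as written Zn2+(aq) is reduced, so the Zn²⁺/Zn couple is the cathode and Cd²⁺/Cd is the anode.
E°cell = −0.76 − (−0.39) = −0.37 V; balancing electrons gives n = 2.
ΔG° = −nFE°cell = −(2)(96485)(−0.37) J/mol = +71.4 kJ/mol.

+71.4 kJ/mol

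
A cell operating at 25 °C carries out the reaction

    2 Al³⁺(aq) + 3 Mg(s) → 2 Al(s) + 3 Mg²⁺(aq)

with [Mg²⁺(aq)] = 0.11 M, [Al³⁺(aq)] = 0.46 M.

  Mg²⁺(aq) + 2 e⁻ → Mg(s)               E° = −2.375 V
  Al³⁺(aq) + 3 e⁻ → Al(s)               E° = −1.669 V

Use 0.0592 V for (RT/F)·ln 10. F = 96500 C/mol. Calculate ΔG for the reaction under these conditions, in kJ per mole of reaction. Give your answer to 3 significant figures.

The standard cell potential is −1.669 − (−2.375) = +0.706 V, with n = 6 electrons in the balanced equation.
Q = [Mg²⁺(aq)]^3 / [Al³⁺(aq)]^2 = 0.00629, so log Q = −2.201 and E = +0.706 − (0.0592/6)(−2.201) = +0.7277 V.
Then ΔG = −nFE = −6 × 96500 × +0.7277 J/mol = −421 kJ/mol.

−421 kJ/mol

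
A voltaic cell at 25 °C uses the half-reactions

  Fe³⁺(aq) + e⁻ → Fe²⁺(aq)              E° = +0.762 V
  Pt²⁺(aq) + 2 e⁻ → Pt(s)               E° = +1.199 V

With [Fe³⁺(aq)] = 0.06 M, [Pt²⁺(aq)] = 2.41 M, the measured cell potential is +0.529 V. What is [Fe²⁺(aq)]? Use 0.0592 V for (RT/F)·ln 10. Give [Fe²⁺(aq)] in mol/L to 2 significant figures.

1.4 M

With Pt²⁺/Pt at the cathode and Fe³⁺/Fe²⁺ at the anode, E°cell = +1.199 − (+0.762) = +0.437 V (n = 2).
Rearranging E = E° − (0.0592/n)·log Q gives log Q = 2(+0.437 − (+0.529))/0.0592 = −3.108.
For Pt²⁺(aq) + 2 Fe²⁺(aq) → Pt(s) + 2 Fe³⁺(aq), the reaction quotient is Q = [Fe³⁺(aq)]^2 / ([Pt²⁺(aq)]·[Fe²⁺(aq)]^2).
Substituting the known concentrations and solving, log [Fe²⁺(aq)] = 0.141 and [Fe²⁺(aq)] = 1.4 M.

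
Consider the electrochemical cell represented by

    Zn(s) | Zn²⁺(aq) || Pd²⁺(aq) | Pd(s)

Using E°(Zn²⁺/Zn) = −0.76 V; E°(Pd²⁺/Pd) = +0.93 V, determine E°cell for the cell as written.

+1.69 V

By convention the left-hand electrode in cell notation is the anode (oxidation) and the right-hand electrode is the cathode (reduction).
E°cell = E°(right) − E°(left) = +0.93 − (−0.76) = +1.69 V.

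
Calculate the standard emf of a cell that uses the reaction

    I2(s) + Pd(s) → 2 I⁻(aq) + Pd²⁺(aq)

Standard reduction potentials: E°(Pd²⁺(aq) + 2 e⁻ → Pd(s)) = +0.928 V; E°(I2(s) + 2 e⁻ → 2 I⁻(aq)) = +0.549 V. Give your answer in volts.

I2(s) gains electrons, so the I₂/I⁻ couple is the cathode; the Pd²⁺/Pd couple is the anode.
E°cell = E°(cathode) − E°(anode) = +0.549 − (+0.928) = −0.379 V.
The negative E°cell means the reaction is non-spontaneous in the direction written.

−0.379 V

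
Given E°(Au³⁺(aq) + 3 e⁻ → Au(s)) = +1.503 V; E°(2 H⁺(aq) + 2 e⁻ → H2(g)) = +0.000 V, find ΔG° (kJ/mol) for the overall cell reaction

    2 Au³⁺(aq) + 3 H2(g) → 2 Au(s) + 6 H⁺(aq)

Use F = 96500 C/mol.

In the reaction as written Au³⁺(aq) is reduced, so the Au³⁺/Au couple is the cathode and 2H⁺/H₂ is the anode.
E°cell = +1.503 − (+0.000) = +1.503 V; balancing electrons gives n = 6.
ΔG° = −nFE°cell = −(6)(96500)(+1.503) J/mol = −870 kJ/mol.

−870 kJ/mol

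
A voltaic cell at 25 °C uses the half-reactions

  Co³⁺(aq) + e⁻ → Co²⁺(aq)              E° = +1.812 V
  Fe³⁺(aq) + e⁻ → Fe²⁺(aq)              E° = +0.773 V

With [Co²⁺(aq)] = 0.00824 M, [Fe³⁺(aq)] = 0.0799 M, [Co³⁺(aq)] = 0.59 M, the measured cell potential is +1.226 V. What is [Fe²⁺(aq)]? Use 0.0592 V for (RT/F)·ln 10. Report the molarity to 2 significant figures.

1.6 M

With Co³⁺/Co²⁺ at the cathode and Fe³⁺/Fe²⁺ at the anode, E°cell = +1.812 − (+0.773) = +1.039 V (n = 1).
From the Nernst equation, log Q = n(E° − E)/0.0592 = 1·(+1.039 − (+1.226))/0.0592 = −3.159.
The balanced reaction is Co³⁺(aq) + Fe²⁺(aq) → Co²⁺(aq) + Fe³⁺(aq), so Q = ([Co²⁺(aq)]·[Fe³⁺(aq)]) / ([Co³⁺(aq)]·[Fe²⁺(aq)]).
Isolating [Fe²⁺(aq)] in Q = 10^{−3.159} yields log [Fe²⁺(aq)] = 0.207, i.e. 1.6 M.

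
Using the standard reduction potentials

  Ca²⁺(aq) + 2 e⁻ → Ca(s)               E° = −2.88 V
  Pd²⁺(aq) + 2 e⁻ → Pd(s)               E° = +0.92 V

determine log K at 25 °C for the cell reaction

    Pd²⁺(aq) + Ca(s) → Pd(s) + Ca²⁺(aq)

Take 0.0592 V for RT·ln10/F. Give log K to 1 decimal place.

The Pd²⁺/Pd couple is reduced (cathode); E°cell = +0.92 − (−2.88) = +3.80 V with n = 2.
At equilibrium E = 0, so log K = nE°cell / 0.0592 = (2)(+3.80) / 0.0592 = 128.4.

log K = 128.4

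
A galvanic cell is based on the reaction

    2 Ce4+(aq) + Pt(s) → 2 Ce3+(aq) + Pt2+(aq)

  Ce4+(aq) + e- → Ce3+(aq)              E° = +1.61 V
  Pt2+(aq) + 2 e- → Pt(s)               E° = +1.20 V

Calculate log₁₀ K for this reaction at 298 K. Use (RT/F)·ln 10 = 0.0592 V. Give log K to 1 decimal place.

log K = 13.9

The Ce⁴⁺/Ce³⁺ couple is reduced (cathode); E°cell = +1.61 − (+1.20) = +0.41 V with n = 2.
At equilibrium E = 0, so log K = nE°cell / 0.0592 = (2)(+0.41) / 0.0592 = 13.9.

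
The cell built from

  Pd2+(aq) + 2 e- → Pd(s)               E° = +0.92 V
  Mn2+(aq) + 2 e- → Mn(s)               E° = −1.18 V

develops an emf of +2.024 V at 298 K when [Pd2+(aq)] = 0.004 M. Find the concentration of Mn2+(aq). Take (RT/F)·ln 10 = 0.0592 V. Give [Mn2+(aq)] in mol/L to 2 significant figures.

Pd²⁺/Pd is the cathode (higher E°); E°cell = +0.92 − (−1.18) = +2.10 V with n = 2.
Since E = E° − (0.0592/n)·log Q, log Q = n(E° − E)/0.0592 = 2.568.
The balanced reaction is Pd2+(aq) + Mn(s) → Pd(s) + Mn2+(aq), so Q = [Mn2+(aq)] / [Pd2+(aq)].
Solving for the unknown gives log [Mn2+(aq)] = 0.170, so [Mn2+(aq)] ≈ 1.5 M.

1.5 M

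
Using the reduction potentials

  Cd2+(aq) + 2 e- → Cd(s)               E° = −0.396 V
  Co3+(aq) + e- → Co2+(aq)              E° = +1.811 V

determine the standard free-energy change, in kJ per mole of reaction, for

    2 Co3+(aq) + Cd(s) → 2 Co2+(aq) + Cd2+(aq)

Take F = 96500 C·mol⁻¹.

In the reaction as written Co3+(aq) is reduced, so the Co³⁺/Co²⁺ couple is the cathode and Cd²⁺/Cd is the anode.
E°cell = +1.811 − (−0.396) = +2.207 V; balancing electrons gives n = 2.
ΔG° = −nFE°cell = −(2)(96500)(+2.207) J/mol = −426 kJ/mol.

−426 kJ/mol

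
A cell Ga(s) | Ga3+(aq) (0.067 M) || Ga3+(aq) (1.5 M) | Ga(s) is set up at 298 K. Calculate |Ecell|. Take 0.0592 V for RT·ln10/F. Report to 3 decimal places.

0.027 V

For a concentration cell E°cell = 0, since both electrodes use the same couple.
The compartment with the higher Ga3+(aq) concentration (1.5 M) acts as the cathode; ions are reduced there and produced at the dilute (0.067 M) anode.
With n = 3, Ecell = −(0.0592/3)·log([dilute]/[conc]) = −(0.0592/3)·log(0.067/1.5) = +0.027 V.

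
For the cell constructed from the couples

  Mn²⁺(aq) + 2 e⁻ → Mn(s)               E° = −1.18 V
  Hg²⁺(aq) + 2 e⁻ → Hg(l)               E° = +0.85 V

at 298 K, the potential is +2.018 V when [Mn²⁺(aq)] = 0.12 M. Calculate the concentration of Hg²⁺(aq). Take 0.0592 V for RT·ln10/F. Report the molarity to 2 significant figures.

0.047 M

The Hg²⁺/Hg couple has the larger reduction potential, so it is the cathode: E°cell = +0.85 − (−1.18) = +2.03 V and n = 2.
From the Nernst equation, log Q = n(E° − E)/0.0592 = 2·(+2.03 − (+2.018))/0.0592 = 0.405.
For Hg²⁺(aq) + Mn(s) → Hg(l) + Mn²⁺(aq), the reaction quotient is Q = [Mn²⁺(aq)] / [Hg²⁺(aq)].
Isolating [Hg²⁺(aq)] in Q = 10^{0.405} yields log [Hg²⁺(aq)] = −1.326, i.e. 0.047 M.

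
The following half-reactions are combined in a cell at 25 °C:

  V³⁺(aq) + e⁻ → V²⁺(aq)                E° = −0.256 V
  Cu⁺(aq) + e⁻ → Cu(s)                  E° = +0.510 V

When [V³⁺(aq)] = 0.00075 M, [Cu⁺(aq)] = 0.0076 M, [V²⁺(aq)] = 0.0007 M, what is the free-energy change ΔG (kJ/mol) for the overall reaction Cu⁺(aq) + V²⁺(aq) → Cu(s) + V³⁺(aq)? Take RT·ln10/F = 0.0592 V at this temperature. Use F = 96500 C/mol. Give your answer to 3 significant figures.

The standard cell potential is +0.510 − (−0.256) = +0.766 V, with n = 1 electron in the balanced equation.
The reaction quotient is [V³⁺(aq)] / ([Cu⁺(aq)]·[V²⁺(aq)]) = 141; by Nernst, E = +0.766 − (0.0592/1)(2.149) = +0.6388 V.
Finally ΔG = −nFE = −(1)(96500 C/mol)(+0.6388 V) = −61.6 kJ/mol.

−61.6 kJ/mol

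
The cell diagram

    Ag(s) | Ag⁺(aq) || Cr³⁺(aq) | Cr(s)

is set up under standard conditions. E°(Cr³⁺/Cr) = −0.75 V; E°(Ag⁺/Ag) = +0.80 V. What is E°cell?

−1.55 V

By convention the left-hand electrode in cell notation is the anode (oxidation) and the right-hand electrode is the cathode (reduction).
E°cell = E°(right) − E°(left) = −0.75 − (+0.80) = −1.55 V.
The negative sign shows that, as written, the cell would require an external voltage to drive the reaction.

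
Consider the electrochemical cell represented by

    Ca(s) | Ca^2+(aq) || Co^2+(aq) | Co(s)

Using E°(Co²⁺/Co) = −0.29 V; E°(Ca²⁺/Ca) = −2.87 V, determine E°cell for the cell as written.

+2.58 V

By convention the left-hand electrode in cell notation is the anode (oxidation) and the right-hand electrode is the cathode (reduction).
E°cell = E°(right) − E°(left) = −0.29 − (−2.87) = +2.58 V.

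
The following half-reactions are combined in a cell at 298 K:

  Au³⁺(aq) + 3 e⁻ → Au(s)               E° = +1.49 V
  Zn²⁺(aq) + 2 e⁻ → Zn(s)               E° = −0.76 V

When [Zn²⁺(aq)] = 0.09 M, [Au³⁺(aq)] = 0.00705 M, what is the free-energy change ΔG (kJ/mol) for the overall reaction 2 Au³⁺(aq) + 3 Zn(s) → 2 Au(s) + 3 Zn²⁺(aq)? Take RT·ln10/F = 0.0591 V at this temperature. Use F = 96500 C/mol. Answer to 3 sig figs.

−1300 kJ/mol

With Au³⁺/Au reduced at the cathode, E°cell = +1.49 − (−0.76) = +2.25 V and n = 6.
Here Q = [Zn²⁺(aq)]^3 / [Au³⁺(aq)]^2 = 14.7 (log Q = 1.166), giving E = +2.25 − (0.0591/6)·(1.166) = +2.2385 V.
Then ΔG = −nFE = −6 × 96500 × +2.2385 J/mol = −1300 kJ/mol.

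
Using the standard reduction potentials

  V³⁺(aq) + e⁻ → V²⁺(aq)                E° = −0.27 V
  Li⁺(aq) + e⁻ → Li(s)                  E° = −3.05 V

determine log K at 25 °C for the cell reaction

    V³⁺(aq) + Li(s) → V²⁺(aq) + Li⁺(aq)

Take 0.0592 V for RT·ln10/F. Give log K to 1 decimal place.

log K = 47.0

The V³⁺/V²⁺ couple is reduced (cathode); E°cell = −0.27 − (−3.05) = +2.78 V with n = 1.
At equilibrium E = 0, so log K = nE°cell / 0.0592 = (1)(+2.78) / 0.0592 = 47.0.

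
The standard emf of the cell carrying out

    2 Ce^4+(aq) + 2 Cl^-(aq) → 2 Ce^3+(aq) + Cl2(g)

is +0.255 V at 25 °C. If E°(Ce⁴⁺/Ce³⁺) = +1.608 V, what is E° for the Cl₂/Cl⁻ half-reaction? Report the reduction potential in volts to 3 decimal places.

In the reaction as written the Ce⁴⁺/Ce³⁺ couple is reduced (cathode) and Cl₂/Cl⁻ is oxidized (anode), so E°cell = E°(Ce⁴⁺/Ce³⁺) − E°(Cl₂/Cl⁻).
E°(Cl₂/Cl⁻) = E°(cathode) − E°cell = +1.608 − (+0.255) = +1.353 V.

+1.353 V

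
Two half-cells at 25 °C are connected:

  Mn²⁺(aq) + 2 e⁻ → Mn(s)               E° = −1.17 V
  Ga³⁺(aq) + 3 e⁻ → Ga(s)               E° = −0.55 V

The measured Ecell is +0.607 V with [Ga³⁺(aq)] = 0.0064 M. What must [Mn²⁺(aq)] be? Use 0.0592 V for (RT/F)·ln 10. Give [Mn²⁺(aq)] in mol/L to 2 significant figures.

0.095 M

With Ga³⁺/Ga at the cathode and Mn²⁺/Mn at the anode, E°cell = −0.55 − (−1.17) = +0.62 V (n = 6).
From the Nernst equation, log Q = n(E° − E)/0.0592 = 6·(+0.62 − (+0.607))/0.0592 = 1.318.
Balancing electrons gives 2 Ga³⁺(aq) + 3 Mn(s) → 2 Ga(s) + 3 Mn²⁺(aq); thus Q = [Mn²⁺(aq)]^3 / [Ga³⁺(aq)]^2.
Substituting the known concentrations and solving, log [Mn²⁺(aq)] = −1.023 and [Mn²⁺(aq)] = 0.095 M.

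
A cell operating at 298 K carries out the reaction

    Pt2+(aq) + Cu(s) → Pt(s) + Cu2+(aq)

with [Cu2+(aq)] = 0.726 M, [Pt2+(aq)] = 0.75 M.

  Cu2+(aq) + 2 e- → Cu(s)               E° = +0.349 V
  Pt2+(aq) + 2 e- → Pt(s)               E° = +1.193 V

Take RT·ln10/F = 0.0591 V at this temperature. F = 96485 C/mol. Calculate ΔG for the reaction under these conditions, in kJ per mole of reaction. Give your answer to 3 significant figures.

−163 kJ/mol

E°cell = +1.193 − (+0.349) = +0.844 V; the balanced reaction transfers n = 2 electrons.
Here Q = [Cu2+(aq)] / [Pt2+(aq)] = 0.968 (log Q = −0.014), giving E = +0.844 − (0.0591/2)·(−0.014) = +0.8444 V.
ΔG = −nFE = −(2)(96485)(+0.8444) J/mol = −163 kJ/mol.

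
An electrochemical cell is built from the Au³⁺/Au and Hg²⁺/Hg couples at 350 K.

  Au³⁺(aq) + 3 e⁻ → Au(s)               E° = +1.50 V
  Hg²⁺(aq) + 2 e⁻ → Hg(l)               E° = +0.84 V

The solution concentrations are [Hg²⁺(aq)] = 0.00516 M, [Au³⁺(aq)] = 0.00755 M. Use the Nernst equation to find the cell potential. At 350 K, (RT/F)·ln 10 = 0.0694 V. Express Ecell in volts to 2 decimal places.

The Au³⁺/Au couple has the more positive E°, so it is the cathode; Hg²⁺/Hg is the anode.
E°cell = +1.50 − (+0.84) = +0.66 V, with n = 6 electrons transferred.
Balancing gives 2 Au³⁺(aq) + 3 Hg(l) → 2 Au(s) + 3 Hg²⁺(aq); hence Q = [Hg²⁺(aq)]^3 / [Au³⁺(aq)]^2 = 0.00241 (log Q = −2.618).
E = E° − (0.0694/n)·log Q = +0.66 − (0.0694/6)(−2.618) = +0.69 V.

+0.69 V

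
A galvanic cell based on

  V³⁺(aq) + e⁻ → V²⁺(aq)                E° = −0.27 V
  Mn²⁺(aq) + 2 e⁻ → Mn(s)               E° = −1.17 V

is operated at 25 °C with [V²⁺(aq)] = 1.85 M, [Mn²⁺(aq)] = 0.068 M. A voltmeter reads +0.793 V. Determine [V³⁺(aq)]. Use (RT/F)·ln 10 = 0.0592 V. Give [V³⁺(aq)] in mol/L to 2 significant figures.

With V³⁺/V²⁺ at the cathode and Mn²⁺/Mn at the anode, E°cell = −0.27 − (−1.17) = +0.90 V (n = 2).
Since E = E° − (0.0592/n)·log Q, log Q = n(E° − E)/0.0592 = 3.615.
Balancing electrons gives 2 V³⁺(aq) + Mn(s) → 2 V²⁺(aq) + Mn²⁺(aq); thus Q = ([V²⁺(aq)]^2·[Mn²⁺(aq)]) / [V³⁺(aq)]^2.
Isolating [V³⁺(aq)] in Q = 10^{3.615} yields log [V³⁺(aq)] = −2.124, i.e. 0.0075 M.

0.0075 M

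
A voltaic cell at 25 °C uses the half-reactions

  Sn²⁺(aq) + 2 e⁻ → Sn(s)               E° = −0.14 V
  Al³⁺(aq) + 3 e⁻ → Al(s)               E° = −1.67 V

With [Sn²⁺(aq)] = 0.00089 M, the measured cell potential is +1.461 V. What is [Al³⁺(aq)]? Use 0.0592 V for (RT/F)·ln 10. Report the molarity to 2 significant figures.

0.083 M

With Sn²⁺/Sn at the cathode and Al³⁺/Al at the anode, E°cell = −0.14 − (−1.67) = +1.53 V (n = 6).
From the Nernst equation, log Q = n(E° − E)/0.0592 = 6·(+1.53 − (+1.461))/0.0592 = 6.993.
For 3 Sn²⁺(aq) + 2 Al(s) → 3 Sn(s) + 2 Al³⁺(aq), the reaction quotient is Q = [Al³⁺(aq)]^2 / [Sn²⁺(aq)]^3.
Isolating [Al³⁺(aq)] in Q = 10^{6.993} yields log [Al³⁺(aq)] = −1.079, i.e. 0.083 M.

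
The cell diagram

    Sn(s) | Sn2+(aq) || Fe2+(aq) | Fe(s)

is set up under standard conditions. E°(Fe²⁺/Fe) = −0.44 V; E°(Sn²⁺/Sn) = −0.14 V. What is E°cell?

−0.30 V

By convention the left-hand electrode in cell notation is the anode (oxidation) and the right-hand electrode is the cathode (reduction).
E°cell = E°(right) − E°(left) = −0.44 − (−0.14) = −0.30 V.
The negative sign shows that, as written, the cell would require an external voltage to drive the reaction.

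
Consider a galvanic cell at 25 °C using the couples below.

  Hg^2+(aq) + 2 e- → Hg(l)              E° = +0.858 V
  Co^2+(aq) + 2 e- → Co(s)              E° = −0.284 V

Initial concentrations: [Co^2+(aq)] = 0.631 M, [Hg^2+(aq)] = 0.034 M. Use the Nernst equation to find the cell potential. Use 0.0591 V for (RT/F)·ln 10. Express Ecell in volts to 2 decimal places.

Hg²⁺/Hg is reduced (cathode, E° = +0.858 V) and Co²⁺/Co is oxidized (anode).
E°cell = E°cat − E°an = +0.858 − (−0.284) = +1.142 V; n = 2.
Balancing gives Hg^2+(aq) + Co(s) → Hg(l) + Co^2+(aq); hence Q = [Co^2+(aq)] / [Hg^2+(aq)] = 18.6 (log Q = 1.269).
By the Nernst equation, E = +1.142 − (0.0591/2)·(1.269) = +1.10 V.

+1.10 V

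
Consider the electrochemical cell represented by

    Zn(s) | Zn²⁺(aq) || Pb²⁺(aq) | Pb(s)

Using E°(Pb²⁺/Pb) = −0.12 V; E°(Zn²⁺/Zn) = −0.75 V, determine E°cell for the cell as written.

+0.63 V

By convention the left-hand electrode in cell notation is the anode (oxidation) and the right-hand electrode is the cathode (reduction).
E°cell = E°(right) − E°(left) = −0.12 − (−0.75) = +0.63 V.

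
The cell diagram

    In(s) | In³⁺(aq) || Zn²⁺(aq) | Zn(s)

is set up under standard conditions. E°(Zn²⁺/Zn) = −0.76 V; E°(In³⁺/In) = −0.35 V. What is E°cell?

−0.41 V

By convention the left-hand electrode in cell notation is the anode (oxidation) and the right-hand electrode is the cathode (reduction).
E°cell = E°(right) − E°(left) = −0.76 − (−0.35) = −0.41 V.
The negative sign shows that, as written, the cell would require an external voltage to drive the reaction.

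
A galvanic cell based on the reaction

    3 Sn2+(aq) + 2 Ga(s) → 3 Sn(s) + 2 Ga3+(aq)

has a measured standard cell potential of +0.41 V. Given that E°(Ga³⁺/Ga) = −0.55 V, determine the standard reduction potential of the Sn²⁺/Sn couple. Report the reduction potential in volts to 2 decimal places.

In the reaction as written the Sn²⁺/Sn couple is reduced (cathode) and Ga³⁺/Ga is oxidized (anode), so E°cell = E°(Sn²⁺/Sn) − E°(Ga³⁺/Ga).
E°(Sn²⁺/Sn) = E°cell + E°(anode) = +0.41 + (−0.55) = −0.14 V.

−0.14 V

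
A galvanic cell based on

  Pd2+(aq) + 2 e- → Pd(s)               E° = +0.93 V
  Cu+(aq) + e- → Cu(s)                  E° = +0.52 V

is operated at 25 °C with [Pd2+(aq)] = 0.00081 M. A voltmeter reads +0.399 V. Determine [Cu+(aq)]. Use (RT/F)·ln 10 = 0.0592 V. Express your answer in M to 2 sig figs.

Pd²⁺/Pd is the cathode (higher E°); E°cell = +0.93 − (+0.52) = +0.41 V with n = 2.
Since E = E° − (0.0592/n)·log Q, log Q = n(E° − E)/0.0592 = 0.372.
For Pd2+(aq) + 2 Cu(s) → Pd(s) + 2 Cu+(aq), the reaction quotient is Q = [Cu+(aq)]^2 / [Pd2+(aq)].
Substituting the known concentrations and solving, log [Cu+(aq)] = −1.360 and [Cu+(aq)] = 0.044 M.

0.044 M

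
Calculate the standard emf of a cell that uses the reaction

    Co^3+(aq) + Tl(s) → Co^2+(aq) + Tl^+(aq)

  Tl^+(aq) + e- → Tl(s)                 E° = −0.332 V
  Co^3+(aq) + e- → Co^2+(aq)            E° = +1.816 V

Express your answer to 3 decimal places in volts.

Co^3+(aq) gains electrons, so the Co³⁺/Co²⁺ couple is the cathode; the Tl⁺/Tl couple is the anode.
E°cell = E°(cathode) − E°(anode) = +1.816 − (−0.332) = +2.148 V.
The positive value indicates the reaction is spontaneous as written.

+2.148 V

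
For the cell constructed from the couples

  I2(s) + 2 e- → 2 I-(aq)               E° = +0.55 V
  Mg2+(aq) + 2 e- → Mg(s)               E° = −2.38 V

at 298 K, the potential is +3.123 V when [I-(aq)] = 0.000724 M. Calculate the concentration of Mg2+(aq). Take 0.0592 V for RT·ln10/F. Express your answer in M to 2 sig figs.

0.58 M

The I₂/I⁻ couple has the larger reduction potential, so it is the cathode: E°cell = +0.55 − (−2.38) = +2.93 V and n = 2.
Rearranging E = E° − (0.0592/n)·log Q gives log Q = 2(+2.93 − (+3.123))/0.0592 = −6.520.
Balancing electrons gives I2(s) + Mg(s) → 2 I-(aq) + Mg2+(aq); thus Q = [I-(aq)]^2·[Mg2+(aq)].
Solving for the unknown gives log [Mg2+(aq)] = −0.239, so [Mg2+(aq)] ≈ 0.58 M.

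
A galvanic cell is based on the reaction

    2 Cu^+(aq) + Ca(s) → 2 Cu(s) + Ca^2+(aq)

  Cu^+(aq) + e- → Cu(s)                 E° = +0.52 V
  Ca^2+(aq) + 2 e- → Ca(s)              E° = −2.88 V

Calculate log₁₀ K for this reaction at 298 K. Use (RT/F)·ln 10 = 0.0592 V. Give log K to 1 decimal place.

The Cu⁺/Cu couple is reduced (cathode); E°cell = +0.52 − (−2.88) = +3.40 V with n = 2.
At equilibrium E = 0, so log K = nE°cell / 0.0592 = (2)(+3.40) / 0.0592 = 114.9.

log K = 114.9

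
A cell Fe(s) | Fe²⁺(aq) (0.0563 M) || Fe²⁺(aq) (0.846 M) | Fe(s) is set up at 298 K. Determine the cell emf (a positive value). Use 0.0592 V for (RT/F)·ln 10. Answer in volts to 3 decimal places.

For a concentration cell E°cell = 0, since both electrodes use the same couple.
The compartment with the higher Fe²⁺(aq) concentration (0.846 M) acts as the cathode; ions are reduced there and produced at the dilute (0.0563 M) anode.
With n = 2, Ecell = −(0.0592/2)·log([dilute]/[conc]) = −(0.0592/2)·log(0.0563/0.846) = +0.035 V.

0.035 V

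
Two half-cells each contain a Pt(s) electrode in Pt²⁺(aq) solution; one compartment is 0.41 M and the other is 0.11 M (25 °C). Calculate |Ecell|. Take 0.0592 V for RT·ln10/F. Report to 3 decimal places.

For a concentration cell E°cell = 0, since both electrodes use the same couple.
The compartment with the higher Pt²⁺(aq) concentration (0.41 M) acts as the cathode; ions are reduced there and produced at the dilute (0.11 M) anode.
With n = 2, Ecell = −(0.0592/2)·log([dilute]/[conc]) = −(0.0592/2)·log(0.11/0.41) = +0.017 V.

0.017 V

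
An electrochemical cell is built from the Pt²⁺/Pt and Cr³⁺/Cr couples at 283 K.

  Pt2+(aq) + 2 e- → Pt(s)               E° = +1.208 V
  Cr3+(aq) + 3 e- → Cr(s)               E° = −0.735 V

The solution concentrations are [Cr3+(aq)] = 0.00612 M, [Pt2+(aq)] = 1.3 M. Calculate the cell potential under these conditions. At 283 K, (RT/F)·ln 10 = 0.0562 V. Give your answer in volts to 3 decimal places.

+1.988 V

Pt²⁺/Pt is reduced (cathode, E° = +1.208 V) and Cr³⁺/Cr is oxidized (anode).
E°cell = E°cat − E°an = +1.208 − (−0.735) = +1.943 V; n = 6.
Balancing gives 3 Pt2+(aq) + 2 Cr(s) → 3 Pt(s) + 2 Cr3+(aq); hence Q = [Cr3+(aq)]^2 / [Pt2+(aq)]^3 = 1.7×10^−5 (log Q = −4.768).
By the Nernst equation, E = +1.943 − (0.0562/6)·(−4.768) = +1.988 V.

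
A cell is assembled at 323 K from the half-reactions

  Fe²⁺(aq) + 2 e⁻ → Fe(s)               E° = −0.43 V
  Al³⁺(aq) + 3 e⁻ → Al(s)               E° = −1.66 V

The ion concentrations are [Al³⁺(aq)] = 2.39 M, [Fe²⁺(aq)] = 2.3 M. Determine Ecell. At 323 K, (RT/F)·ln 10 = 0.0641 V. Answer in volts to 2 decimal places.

+1.23 V

The Fe²⁺/Fe couple has the more positive E°, so it is the cathode; Al³⁺/Al is the anode.
The standard potential is −0.43 − (−1.66) = +1.23 V and the balanced reaction transfers n = 6 electrons.
The balanced reaction is 3 Fe²⁺(aq) + 2 Al(s) → 3 Fe(s) + 2 Al³⁺(aq), so Q = [Al³⁺(aq)]^2 / [Fe²⁺(aq)]^3 = 0.469 and log Q = −0.328.
Applying E = E° − (RT ln10/nF)·log Q gives +1.23 − (0.0641/6)(−0.328) = +1.23 V.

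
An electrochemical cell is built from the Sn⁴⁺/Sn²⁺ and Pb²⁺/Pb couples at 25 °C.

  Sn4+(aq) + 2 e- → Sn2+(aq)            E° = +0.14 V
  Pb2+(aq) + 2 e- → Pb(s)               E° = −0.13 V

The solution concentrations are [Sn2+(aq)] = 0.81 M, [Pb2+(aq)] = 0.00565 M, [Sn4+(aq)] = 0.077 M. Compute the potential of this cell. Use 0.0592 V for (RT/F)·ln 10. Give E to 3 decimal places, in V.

Since E°(Sn⁴⁺/Sn²⁺) > E°(Pb²⁺/Pb), Sn⁴⁺/Sn²⁺ serves as the cathode.
The standard potential is +0.14 − (−0.13) = +0.27 V and the balanced reaction transfers n = 2 electrons.
For the overall reaction Sn4+(aq) + Pb(s) → Sn2+(aq) + Pb2+(aq), Q = ([Sn2+(aq)]·[Pb2+(aq)]) / [Sn4+(aq)] = 0.0594, giving log Q = −1.226.
Applying E = E° − (RT ln10/nF)·log Q gives +0.27 − (0.0592/2)(−1.226) = +0.306 V.

+0.306 V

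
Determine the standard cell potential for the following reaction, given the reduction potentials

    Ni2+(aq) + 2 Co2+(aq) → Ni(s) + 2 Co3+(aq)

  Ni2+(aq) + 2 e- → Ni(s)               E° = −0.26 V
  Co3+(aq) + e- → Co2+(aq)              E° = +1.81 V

−2.07 V

In the reaction as written, Ni2+(aq) is reduced (cathode) and Co3+(aq) is produced by oxidation at the anode.
E°cell = E°(cathode) − E°(anode) = −0.26 − (+1.81) = −2.07 V.
The negative E°cell means the reaction is non-spontaneous in the direction written.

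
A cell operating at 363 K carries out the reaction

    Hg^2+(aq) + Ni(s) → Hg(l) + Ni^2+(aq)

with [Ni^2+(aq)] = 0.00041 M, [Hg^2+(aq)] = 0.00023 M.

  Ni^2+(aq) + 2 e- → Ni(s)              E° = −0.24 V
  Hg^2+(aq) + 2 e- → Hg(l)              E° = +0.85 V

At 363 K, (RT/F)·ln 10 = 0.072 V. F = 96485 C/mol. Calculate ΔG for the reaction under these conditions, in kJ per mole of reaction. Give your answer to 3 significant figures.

−209 kJ/mol

The standard cell potential is +0.85 − (−0.24) = +1.09 V, with n = 2 electrons in the balanced equation.
Q = [Ni^2+(aq)] / [Hg^2+(aq)] = 1.78, so log Q = 0.251 and E = +1.09 − (0.072/2)(0.251) = +1.0810 V.
Finally ΔG = −nFE = −(2)(96485 C/mol)(+1.0810 V) = −209 kJ/mol.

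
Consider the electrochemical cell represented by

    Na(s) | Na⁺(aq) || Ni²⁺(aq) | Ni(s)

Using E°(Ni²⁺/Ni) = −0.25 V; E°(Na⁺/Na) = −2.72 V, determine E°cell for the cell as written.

+2.47 V

By convention the left-hand electrode in cell notation is the anode (oxidation) and the right-hand electrode is the cathode (reduction).
E°cell = E°(right) − E°(left) = −0.25 − (−2.72) = +2.47 V.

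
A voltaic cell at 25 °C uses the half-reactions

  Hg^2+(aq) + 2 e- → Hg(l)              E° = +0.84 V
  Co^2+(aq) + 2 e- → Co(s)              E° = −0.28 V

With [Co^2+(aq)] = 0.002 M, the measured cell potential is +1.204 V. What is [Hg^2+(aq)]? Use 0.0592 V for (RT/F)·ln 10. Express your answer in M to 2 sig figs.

1.4 M

Hg²⁺/Hg is the cathode (higher E°); E°cell = +0.84 − (−0.28) = +1.12 V with n = 2.
From the Nernst equation, log Q = n(E° − E)/0.0592 = 2·(+1.12 − (+1.204))/0.0592 = −2.838.
The balanced reaction is Hg^2+(aq) + Co(s) → Hg(l) + Co^2+(aq), so Q = [Co^2+(aq)] / [Hg^2+(aq)].
Substituting the known concentrations and solving, log [Hg^2+(aq)] = 0.139 and [Hg^2+(aq)] = 1.4 M.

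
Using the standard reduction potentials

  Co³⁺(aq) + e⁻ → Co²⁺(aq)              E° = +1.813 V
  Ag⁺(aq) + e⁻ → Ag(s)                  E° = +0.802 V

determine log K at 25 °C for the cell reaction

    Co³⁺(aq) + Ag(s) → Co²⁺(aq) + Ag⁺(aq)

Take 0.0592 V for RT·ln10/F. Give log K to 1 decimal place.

log K = 17.1

The Co³⁺/Co²⁺ couple is reduced (cathode); E°cell = +1.813 − (+0.802) = +1.011 V with n = 1.
At equilibrium E = 0, so log K = nE°cell / 0.0592 = (1)(+1.011) / 0.0592 = 17.1.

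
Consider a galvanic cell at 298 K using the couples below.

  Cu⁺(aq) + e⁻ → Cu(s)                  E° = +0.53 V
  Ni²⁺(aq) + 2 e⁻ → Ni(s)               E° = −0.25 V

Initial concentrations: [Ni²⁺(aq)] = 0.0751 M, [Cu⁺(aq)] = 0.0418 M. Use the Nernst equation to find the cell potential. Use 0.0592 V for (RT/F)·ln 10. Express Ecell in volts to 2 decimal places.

+0.73 V

Cu⁺/Cu is reduced (cathode, E° = +0.53 V) and Ni²⁺/Ni is oxidized (anode).
E°cell = E°cat − E°an = +0.53 − (−0.25) = +0.78 V; n = 2.
The balanced reaction is 2 Cu⁺(aq) + Ni(s) → 2 Cu(s) + Ni²⁺(aq), so Q = [Ni²⁺(aq)] / [Cu⁺(aq)]^2 = 43 and log Q = 1.633.
E = E° − (0.0592/n)·log Q = +0.78 − (0.0592/2)(1.633) = +0.73 V.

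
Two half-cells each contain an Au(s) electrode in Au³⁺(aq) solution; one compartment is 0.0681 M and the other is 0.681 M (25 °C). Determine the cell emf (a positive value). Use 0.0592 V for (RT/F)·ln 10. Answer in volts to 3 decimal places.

0.020 V

For a concentration cell E°cell = 0, since both electrodes use the same couple.
The compartment with the higher Au³⁺(aq) concentration (0.681 M) acts as the cathode; ions are reduced there and produced at the dilute (0.0681 M) anode.
With n = 3, Ecell = −(0.0592/3)·log([dilute]/[conc]) = −(0.0592/3)·log(0.0681/0.681) = +0.020 V.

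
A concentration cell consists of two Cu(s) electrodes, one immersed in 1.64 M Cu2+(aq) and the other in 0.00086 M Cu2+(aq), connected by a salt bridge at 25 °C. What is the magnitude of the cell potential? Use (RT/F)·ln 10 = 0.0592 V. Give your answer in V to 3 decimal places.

0.097 V

For a concentration cell E°cell = 0, since both electrodes use the same couple.
The compartment with the higher Cu2+(aq) concentration (1.64 M) acts as the cathode; ions are reduced there and produced at the dilute (0.00086 M) anode.
With n = 2, Ecell = −(0.0592/2)·log([dilute]/[conc]) = −(0.0592/2)·log(0.00086/1.64) = +0.097 V.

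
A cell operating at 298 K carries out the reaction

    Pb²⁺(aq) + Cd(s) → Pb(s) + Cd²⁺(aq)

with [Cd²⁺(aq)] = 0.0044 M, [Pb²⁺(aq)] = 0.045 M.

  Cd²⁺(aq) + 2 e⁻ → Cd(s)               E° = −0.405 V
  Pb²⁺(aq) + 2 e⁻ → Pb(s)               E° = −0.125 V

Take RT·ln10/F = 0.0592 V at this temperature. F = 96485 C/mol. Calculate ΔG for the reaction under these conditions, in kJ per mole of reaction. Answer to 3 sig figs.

With Pb²⁺/Pb reduced at the cathode, E°cell = −0.125 − (−0.405) = +0.280 V and n = 2.
Q = [Cd²⁺(aq)] / [Pb²⁺(aq)] = 0.0978, so log Q = −1.010 and E = +0.280 − (0.0592/2)(−1.010) = +0.3099 V.
Finally ΔG = −nFE = −(2)(96485 C/mol)(+0.3099 V) = −59.8 kJ/mol.

−59.8 kJ/mol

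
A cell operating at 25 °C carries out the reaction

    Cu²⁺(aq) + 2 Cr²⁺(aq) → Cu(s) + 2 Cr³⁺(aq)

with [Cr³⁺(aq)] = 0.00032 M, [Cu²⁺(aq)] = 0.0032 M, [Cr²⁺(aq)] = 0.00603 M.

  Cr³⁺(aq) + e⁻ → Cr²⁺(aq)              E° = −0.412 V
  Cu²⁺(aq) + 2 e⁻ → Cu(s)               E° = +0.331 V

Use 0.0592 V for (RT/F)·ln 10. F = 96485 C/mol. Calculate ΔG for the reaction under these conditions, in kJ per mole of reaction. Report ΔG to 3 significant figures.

E°cell = +0.331 − (−0.412) = +0.743 V; the balanced reaction transfers n = 2 electrons.
The reaction quotient is [Cr³⁺(aq)]^2 / ([Cu²⁺(aq)]·[Cr²⁺(aq)]^2) = 0.88; by Nernst, E = +0.743 − (0.0592/2)(−0.055) = +0.7446 V.
Finally ΔG = −nFE = −(2)(96485 C/mol)(+0.7446 V) = −144 kJ/mol.

−144 kJ/mol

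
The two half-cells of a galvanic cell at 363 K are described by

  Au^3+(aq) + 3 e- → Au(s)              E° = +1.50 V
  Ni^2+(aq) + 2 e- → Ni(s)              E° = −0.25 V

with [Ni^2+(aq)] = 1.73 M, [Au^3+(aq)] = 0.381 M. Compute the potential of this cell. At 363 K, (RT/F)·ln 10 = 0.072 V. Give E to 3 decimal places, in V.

Since E°(Au³⁺/Au) > E°(Ni²⁺/Ni), Au³⁺/Au serves as the cathode.
The standard potential is +1.50 − (−0.25) = +1.75 V and the balanced reaction transfers n = 6 electrons.
For the overall reaction 2 Au^3+(aq) + 3 Ni(s) → 2 Au(s) + 3 Ni^2+(aq), Q = [Ni^2+(aq)]^3 / [Au^3+(aq)]^2 = 35.7, giving log Q = 1.552.
By the Nernst equation, E = +1.75 − (0.072/6)·(1.552) = +1.731 V.

+1.731 V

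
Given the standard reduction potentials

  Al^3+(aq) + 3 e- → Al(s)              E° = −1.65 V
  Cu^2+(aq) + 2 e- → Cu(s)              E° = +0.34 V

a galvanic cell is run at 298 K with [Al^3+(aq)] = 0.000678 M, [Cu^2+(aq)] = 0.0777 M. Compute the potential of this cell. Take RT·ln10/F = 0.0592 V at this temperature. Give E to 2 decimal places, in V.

Since E°(Cu²⁺/Cu) > E°(Al³⁺/Al), Cu²⁺/Cu serves as the cathode.
The standard potential is +0.34 − (−1.65) = +1.99 V and the balanced reaction transfers n = 6 electrons.
For the overall reaction 3 Cu^2+(aq) + 2 Al(s) → 3 Cu(s) + 2 Al^3+(aq), Q = [Al^3+(aq)]^2 / [Cu^2+(aq)]^3 = 0.00098, giving log Q = −3.009.
E = E° − (0.0592/n)·log Q = +1.99 − (0.0592/6)(−3.009) = +2.02 V.

+2.02 V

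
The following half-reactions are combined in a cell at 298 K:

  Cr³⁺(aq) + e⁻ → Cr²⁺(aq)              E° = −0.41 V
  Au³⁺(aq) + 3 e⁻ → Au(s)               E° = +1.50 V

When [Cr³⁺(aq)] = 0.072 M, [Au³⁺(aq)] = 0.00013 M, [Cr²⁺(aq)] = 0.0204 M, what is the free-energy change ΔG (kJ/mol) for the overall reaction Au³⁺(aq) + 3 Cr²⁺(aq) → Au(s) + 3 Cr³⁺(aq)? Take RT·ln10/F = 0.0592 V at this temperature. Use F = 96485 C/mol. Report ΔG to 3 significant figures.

E°cell = +1.50 − (−0.41) = +1.91 V; the balanced reaction transfers n = 3 electrons.
Q = [Cr³⁺(aq)]^3 / ([Au³⁺(aq)]·[Cr²⁺(aq)]^3) = 3.38×10^5, so log Q = 5.529 and E = +1.91 − (0.0592/3)(5.529) = +1.8009 V.
Then ΔG = −nFE = −3 × 96485 × +1.8009 J/mol = −521 kJ/mol.

−521 kJ/mol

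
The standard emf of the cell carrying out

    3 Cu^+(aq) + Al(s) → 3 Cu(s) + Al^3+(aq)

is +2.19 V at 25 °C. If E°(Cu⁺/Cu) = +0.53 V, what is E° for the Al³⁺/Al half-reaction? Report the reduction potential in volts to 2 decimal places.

−1.66 V

In the reaction as written the Cu⁺/Cu couple is reduced (cathode) and Al³⁺/Al is oxidized (anode), so E°cell = E°(Cu⁺/Cu) − E°(Al³⁺/Al).
E°(Al³⁺/Al) = E°(cathode) − E°cell = +0.53 − (+2.19) = −1.66 V.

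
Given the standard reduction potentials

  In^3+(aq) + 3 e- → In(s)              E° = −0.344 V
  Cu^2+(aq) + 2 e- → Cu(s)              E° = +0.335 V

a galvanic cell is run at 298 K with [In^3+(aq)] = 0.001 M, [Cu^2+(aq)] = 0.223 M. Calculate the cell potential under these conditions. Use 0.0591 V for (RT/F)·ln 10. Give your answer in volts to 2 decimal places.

Cu²⁺/Cu is reduced (cathode, E° = +0.335 V) and In³⁺/In is oxidized (anode).
E°cell = E°cat − E°an = +0.335 − (−0.344) = +0.679 V; n = 6.
The balanced reaction is 3 Cu^2+(aq) + 2 In(s) → 3 Cu(s) + 2 In^3+(aq), so Q = [In^3+(aq)]^2 / [Cu^2+(aq)]^3 = 9.02×10^−5 and log Q = −4.045.
E = E° − (0.0591/n)·log Q = +0.679 − (0.0591/6)(−4.045) = +0.72 V.

+0.72 V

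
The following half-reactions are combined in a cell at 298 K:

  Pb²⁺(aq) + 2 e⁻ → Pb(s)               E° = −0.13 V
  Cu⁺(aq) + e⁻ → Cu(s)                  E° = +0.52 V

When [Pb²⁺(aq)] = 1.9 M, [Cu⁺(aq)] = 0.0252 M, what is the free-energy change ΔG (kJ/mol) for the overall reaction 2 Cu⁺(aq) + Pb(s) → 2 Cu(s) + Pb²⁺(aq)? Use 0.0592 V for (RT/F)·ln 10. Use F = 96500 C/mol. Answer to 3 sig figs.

−106 kJ/mol

With Cu⁺/Cu reduced at the cathode, E°cell = +0.52 − (−0.13) = +0.65 V and n = 2.
Q = [Pb²⁺(aq)] / [Cu⁺(aq)]^2 = 2.99×10^3, so log Q = 3.476 and E = +0.65 − (0.0592/2)(3.476) = +0.5471 V.
Finally ΔG = −nFE = −(2)(96500 C/mol)(+0.5471 V) = −106 kJ/mol.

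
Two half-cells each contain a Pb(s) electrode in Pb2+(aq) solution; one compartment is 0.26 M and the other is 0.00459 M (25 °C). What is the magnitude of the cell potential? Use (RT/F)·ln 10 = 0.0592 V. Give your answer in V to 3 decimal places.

0.052 V

For a concentration cell E°cell = 0, since both electrodes use the same couple.
The compartment with the higher Pb2+(aq) concentration (0.26 M) acts as the cathode; ions are reduced there and produced at the dilute (0.00459 M) anode.
With n = 2, Ecell = −(0.0592/2)·log([dilute]/[conc]) = −(0.0592/2)·log(0.00459/0.26) = +0.052 V.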